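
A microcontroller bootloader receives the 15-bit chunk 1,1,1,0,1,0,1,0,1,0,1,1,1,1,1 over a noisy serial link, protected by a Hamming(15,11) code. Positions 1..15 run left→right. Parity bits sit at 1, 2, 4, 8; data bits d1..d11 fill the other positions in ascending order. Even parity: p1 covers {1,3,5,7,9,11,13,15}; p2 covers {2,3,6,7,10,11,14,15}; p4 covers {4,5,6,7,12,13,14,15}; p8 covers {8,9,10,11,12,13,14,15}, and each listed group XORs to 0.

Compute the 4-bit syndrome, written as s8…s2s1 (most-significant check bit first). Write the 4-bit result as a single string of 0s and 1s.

s1 (pos 1,3,5,7,9,11,13,15): 1⊕1⊕1⊕1⊕1⊕1⊕1⊕1 = 0
s2 (pos 2,3,6,7,10,11,14,15): 1⊕1⊕0⊕1⊕0⊕1⊕1⊕1 = 0
s4 (pos 4,5,6,7,12,13,14,15): 0⊕1⊕0⊕1⊕1⊕1⊕1⊕1 = 0
s8 (pos 8,9,10,11,12,13,14,15): 0⊕1⊕0⊕1⊕1⊕1⊕1⊕1 = 0
Syndrome s8…s1 = 0000 → no error.

0000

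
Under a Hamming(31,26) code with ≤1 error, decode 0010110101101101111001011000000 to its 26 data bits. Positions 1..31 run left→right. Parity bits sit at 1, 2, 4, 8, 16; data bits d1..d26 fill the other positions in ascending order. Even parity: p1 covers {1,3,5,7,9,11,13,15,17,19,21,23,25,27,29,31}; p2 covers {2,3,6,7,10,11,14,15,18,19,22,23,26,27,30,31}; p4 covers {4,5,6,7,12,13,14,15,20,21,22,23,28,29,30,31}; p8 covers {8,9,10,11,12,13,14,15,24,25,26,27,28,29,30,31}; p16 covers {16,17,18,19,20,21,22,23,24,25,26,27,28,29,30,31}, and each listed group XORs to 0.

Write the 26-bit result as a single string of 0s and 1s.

11100110110111001011000100

s1 (pos 1,3,5,7,9,11,13,15,17,19,21,23,25,27,29,31): 0⊕1⊕1⊕0⊕0⊕1⊕1⊕0⊕1⊕1⊕0⊕0⊕1⊕0⊕0⊕0 = 1
s2 (pos 2,3,6,7,10,11,14,15,18,19,22,23,26,27,30,31): 0⊕1⊕1⊕0⊕1⊕1⊕1⊕0⊕1⊕1⊕1⊕0⊕0⊕0⊕0⊕0 = 0
s4 (pos 4,5,6,7,12,13,14,15,20,21,22,23,28,29,30,31): 0⊕1⊕1⊕0⊕0⊕1⊕1⊕0⊕0⊕0⊕1⊕0⊕0⊕0⊕0⊕0 = 1
s8 (pos 8,9,10,11,12,13,14,15,24,25,26,27,28,29,30,31): 1⊕0⊕1⊕1⊕0⊕1⊕1⊕0⊕1⊕1⊕0⊕0⊕0⊕0⊕0⊕0 = 1
s16 (pos 16,17,18,19,20,21,22,23,24,25,26,27,28,29,30,31): 1⊕1⊕1⊕1⊕0⊕0⊕1⊕0⊕1⊕1⊕0⊕0⊕0⊕0⊕0⊕0 = 1
Syndrome s16…s1 = 11101 → error at position 29.
Flip position 29: 0010110101101101111001011000000 → 0010110101101101111001011000100
Read data bits from positions 3,5,6,7,9,10,11,12,13,14,15,17,18,19,20,21,22,23,24,25,26,27,28,29,30,31: 11100110110111001011000100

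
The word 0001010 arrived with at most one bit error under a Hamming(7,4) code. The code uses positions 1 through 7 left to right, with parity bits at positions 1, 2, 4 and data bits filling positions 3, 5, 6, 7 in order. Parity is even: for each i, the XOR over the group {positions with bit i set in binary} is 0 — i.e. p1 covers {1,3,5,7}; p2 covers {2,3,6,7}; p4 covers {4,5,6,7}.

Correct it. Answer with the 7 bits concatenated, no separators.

0101010

s1 (pos 1,3,5,7): 0⊕0⊕0⊕0 = 0
s2 (pos 2,3,6,7): 0⊕0⊕1⊕0 = 1
s4 (pos 4,5,6,7): 1⊕0⊕1⊕0 = 0
Syndrome s4…s1 = 010 → error at position 2.
Flip position 2: 0001010 → 0101010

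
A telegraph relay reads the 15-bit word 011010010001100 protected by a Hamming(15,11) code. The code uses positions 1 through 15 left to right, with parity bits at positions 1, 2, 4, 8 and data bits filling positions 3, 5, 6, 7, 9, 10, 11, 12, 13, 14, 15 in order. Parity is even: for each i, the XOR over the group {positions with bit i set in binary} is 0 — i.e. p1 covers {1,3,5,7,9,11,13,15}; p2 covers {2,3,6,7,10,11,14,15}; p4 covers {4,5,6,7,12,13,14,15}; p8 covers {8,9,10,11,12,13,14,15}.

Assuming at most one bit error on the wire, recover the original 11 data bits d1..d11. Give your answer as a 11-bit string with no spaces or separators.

s1 (pos 1,3,5,7,9,11,13,15): 0⊕1⊕1⊕0⊕0⊕0⊕1⊕0 = 1
s2 (pos 2,3,6,7,10,11,14,15): 1⊕1⊕0⊕0⊕0⊕0⊕0⊕0 = 0
s4 (pos 4,5,6,7,12,13,14,15): 0⊕1⊕0⊕0⊕1⊕1⊕0⊕0 = 1
s8 (pos 8,9,10,11,12,13,14,15): 1⊕0⊕0⊕0⊕1⊕1⊕0⊕0 = 1
Syndrome s8…s1 = 1101 → error at position 13.
Flip position 13: 011010010001100 → 011010010001000
Read data bits from positions 3,5,6,7,9,10,11,12,13,14,15: 11000001000

11000001000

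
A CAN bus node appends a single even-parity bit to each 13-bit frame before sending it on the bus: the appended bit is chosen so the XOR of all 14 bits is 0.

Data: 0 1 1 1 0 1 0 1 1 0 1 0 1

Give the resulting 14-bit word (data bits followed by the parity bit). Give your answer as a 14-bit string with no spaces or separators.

XOR of the 13 data bits: 0⊕1⊕1⊕1⊕0⊕1⊕0⊕1⊕1⊕0⊕1⊕0⊕1 = 0
Parity bit = 0 (so all 14 bits XOR to 0).

01110101101010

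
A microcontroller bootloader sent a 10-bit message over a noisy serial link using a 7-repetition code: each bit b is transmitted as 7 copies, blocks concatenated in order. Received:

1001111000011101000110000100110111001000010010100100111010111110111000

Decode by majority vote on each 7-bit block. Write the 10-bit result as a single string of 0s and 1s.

Block 1 (1001111): 5 ones → 1
Block 2 (0000111): 3 ones → 0
Block 3 (0100011): 3 ones → 0
Block 4 (0000100): 1 one → 0
Block 5 (1101110): 5 ones → 1
Block 6 (0100001): 2 ones → 0
Block 7 (0010100): 2 ones → 0
Block 8 (1001110): 4 ones → 1
Block 9 (1011111): 6 ones → 1
Block 10 (0111000): 3 ones → 0

1000100110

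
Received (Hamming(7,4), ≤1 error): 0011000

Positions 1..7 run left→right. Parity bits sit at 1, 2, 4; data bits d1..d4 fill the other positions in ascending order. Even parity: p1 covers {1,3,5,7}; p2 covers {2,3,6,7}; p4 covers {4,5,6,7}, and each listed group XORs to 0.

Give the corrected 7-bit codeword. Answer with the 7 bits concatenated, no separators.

s1 (pos 1,3,5,7): 0⊕1⊕0⊕0 = 1
s2 (pos 2,3,6,7): 0⊕1⊕0⊕0 = 1
s4 (pos 4,5,6,7): 1⊕0⊕0⊕0 = 1
Syndrome s4…s1 = 111 → error at position 7.
Flip position 7: 0011000 → 0011001

0011001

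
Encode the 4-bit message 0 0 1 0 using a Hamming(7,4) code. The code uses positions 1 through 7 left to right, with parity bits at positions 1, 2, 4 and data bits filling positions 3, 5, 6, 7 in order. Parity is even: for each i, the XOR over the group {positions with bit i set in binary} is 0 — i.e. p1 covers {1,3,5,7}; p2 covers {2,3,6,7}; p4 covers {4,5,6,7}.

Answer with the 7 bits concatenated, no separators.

0101010

Place data at non-parity positions: p1 p2 0 p4 0 1 0
p1 (pos 1,3,5,7): XOR of data positions = 0⊕0⊕0 = 0
p2 (pos 2,3,6,7): XOR of data positions = 0⊕1⊕0 = 1
p4 (pos 4,5,6,7): XOR of data positions = 0⊕1⊕0 = 1
Codeword: 0101010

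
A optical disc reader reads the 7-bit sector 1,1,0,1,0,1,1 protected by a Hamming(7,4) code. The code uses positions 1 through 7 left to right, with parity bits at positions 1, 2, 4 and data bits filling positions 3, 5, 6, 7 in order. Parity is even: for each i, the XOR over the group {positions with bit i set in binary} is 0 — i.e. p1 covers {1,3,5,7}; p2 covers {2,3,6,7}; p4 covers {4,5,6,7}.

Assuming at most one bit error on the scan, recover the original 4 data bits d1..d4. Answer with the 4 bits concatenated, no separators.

0001

s1 (pos 1,3,5,7): 1⊕0⊕0⊕1 = 0
s2 (pos 2,3,6,7): 1⊕0⊕1⊕1 = 1
s4 (pos 4,5,6,7): 1⊕0⊕1⊕1 = 1
Syndrome s4…s1 = 110 → error at position 6.
Flip position 6: 1101011 → 1101001
Read data bits from positions 3,5,6,7: 0001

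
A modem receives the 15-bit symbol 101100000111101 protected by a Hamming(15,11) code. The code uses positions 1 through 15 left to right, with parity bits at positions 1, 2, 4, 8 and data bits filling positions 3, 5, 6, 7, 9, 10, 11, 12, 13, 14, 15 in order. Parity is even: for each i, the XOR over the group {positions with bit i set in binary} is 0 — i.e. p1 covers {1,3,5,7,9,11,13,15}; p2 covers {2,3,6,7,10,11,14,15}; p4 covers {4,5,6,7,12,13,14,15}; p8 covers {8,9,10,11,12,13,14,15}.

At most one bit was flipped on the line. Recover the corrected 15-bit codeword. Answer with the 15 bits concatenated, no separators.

s1 (pos 1,3,5,7,9,11,13,15): 1⊕1⊕0⊕0⊕0⊕1⊕1⊕1 = 1
s2 (pos 2,3,6,7,10,11,14,15): 0⊕1⊕0⊕0⊕1⊕1⊕0⊕1 = 0
s4 (pos 4,5,6,7,12,13,14,15): 1⊕0⊕0⊕0⊕1⊕1⊕0⊕1 = 0
s8 (pos 8,9,10,11,12,13,14,15): 0⊕0⊕1⊕1⊕1⊕1⊕0⊕1 = 1
Syndrome s8…s1 = 1001 → error at position 9.
Flip position 9: 101100000111101 → 101100001111101

101100001111101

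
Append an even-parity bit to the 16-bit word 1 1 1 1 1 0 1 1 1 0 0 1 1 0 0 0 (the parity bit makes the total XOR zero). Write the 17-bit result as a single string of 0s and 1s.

XOR of the 16 data bits: 1⊕1⊕1⊕1⊕1⊕0⊕1⊕1⊕1⊕0⊕0⊕1⊕1⊕0⊕0⊕0 = 0
Parity bit = 0 (so all 17 bits XOR to 0).

11111011100110000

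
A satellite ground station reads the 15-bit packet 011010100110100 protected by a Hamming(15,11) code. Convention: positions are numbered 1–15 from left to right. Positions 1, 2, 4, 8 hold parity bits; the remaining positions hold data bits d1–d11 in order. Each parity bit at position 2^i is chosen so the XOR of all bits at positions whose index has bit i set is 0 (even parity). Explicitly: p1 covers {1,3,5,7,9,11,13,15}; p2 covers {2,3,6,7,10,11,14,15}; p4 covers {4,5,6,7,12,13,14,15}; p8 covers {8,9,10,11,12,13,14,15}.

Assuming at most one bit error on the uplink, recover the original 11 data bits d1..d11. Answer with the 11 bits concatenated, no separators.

11010110101

s1 (pos 1,3,5,7,9,11,13,15): 0⊕1⊕1⊕1⊕0⊕1⊕1⊕0 = 1
s2 (pos 2,3,6,7,10,11,14,15): 1⊕1⊕0⊕1⊕1⊕1⊕0⊕0 = 1
s4 (pos 4,5,6,7,12,13,14,15): 0⊕1⊕0⊕1⊕0⊕1⊕0⊕0 = 1
s8 (pos 8,9,10,11,12,13,14,15): 0⊕0⊕1⊕1⊕0⊕1⊕0⊕0 = 1
Syndrome s8…s1 = 1111 → error at position 15.
Flip position 15: 011010100110100 → 011010100110101
Read data bits from positions 3,5,6,7,9,10,11,12,13,14,15: 11010110101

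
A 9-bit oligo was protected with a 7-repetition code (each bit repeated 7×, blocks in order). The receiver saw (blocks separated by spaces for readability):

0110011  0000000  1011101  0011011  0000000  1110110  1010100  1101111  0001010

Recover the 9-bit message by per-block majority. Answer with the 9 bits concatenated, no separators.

101101010

Block 1 (0110011): 4 ones → 1
Block 2 (0000000): 0 ones → 0
Block 3 (1011101): 5 ones → 1
Block 4 (0011011): 4 ones → 1
Block 5 (0000000): 0 ones → 0
Block 6 (1110110): 5 ones → 1
Block 7 (1010100): 3 ones → 0
Block 8 (1101111): 6 ones → 1
Block 9 (0001010): 2 ones → 0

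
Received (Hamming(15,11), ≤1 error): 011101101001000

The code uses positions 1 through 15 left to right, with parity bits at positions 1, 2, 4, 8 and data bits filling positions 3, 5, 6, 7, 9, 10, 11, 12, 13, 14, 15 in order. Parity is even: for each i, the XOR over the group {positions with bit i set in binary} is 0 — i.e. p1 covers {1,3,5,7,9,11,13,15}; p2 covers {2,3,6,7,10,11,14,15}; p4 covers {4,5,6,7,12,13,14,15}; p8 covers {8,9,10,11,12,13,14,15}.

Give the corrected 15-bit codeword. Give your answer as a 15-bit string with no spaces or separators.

111101101001000

s1 (pos 1,3,5,7,9,11,13,15): 0⊕1⊕0⊕1⊕1⊕0⊕0⊕0 = 1
s2 (pos 2,3,6,7,10,11,14,15): 1⊕1⊕1⊕1⊕0⊕0⊕0⊕0 = 0
s4 (pos 4,5,6,7,12,13,14,15): 1⊕0⊕1⊕1⊕1⊕0⊕0⊕0 = 0
s8 (pos 8,9,10,11,12,13,14,15): 0⊕1⊕0⊕0⊕1⊕0⊕0⊕0 = 0
Syndrome s8…s1 = 0001 → error at position 1.
Flip position 1: 011101101001000 → 111101101001000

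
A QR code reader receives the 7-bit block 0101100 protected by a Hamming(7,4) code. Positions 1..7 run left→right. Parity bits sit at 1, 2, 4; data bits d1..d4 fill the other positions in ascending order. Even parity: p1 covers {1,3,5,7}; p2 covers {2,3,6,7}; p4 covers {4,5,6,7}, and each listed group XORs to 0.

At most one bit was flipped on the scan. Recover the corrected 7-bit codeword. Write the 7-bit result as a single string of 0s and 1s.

0111100

s1 (pos 1,3,5,7): 0⊕0⊕1⊕0 = 1
s2 (pos 2,3,6,7): 1⊕0⊕0⊕0 = 1
s4 (pos 4,5,6,7): 1⊕1⊕0⊕0 = 0
Syndrome s4…s1 = 011 → error at position 3.
Flip position 3: 0101100 → 0111100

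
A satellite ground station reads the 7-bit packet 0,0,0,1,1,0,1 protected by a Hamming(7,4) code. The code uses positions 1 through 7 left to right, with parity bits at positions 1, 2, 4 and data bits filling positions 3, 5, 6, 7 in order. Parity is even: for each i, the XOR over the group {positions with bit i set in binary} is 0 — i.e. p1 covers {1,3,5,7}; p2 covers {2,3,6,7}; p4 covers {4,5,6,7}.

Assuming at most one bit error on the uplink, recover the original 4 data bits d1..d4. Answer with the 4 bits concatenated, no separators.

s1 (pos 1,3,5,7): 0⊕0⊕1⊕1 = 0
s2 (pos 2,3,6,7): 0⊕0⊕0⊕1 = 1
s4 (pos 4,5,6,7): 1⊕1⊕0⊕1 = 1
Syndrome s4…s1 = 110 → error at position 6.
Flip position 6: 0001101 → 0001111
Read data bits from positions 3,5,6,7: 0111

0111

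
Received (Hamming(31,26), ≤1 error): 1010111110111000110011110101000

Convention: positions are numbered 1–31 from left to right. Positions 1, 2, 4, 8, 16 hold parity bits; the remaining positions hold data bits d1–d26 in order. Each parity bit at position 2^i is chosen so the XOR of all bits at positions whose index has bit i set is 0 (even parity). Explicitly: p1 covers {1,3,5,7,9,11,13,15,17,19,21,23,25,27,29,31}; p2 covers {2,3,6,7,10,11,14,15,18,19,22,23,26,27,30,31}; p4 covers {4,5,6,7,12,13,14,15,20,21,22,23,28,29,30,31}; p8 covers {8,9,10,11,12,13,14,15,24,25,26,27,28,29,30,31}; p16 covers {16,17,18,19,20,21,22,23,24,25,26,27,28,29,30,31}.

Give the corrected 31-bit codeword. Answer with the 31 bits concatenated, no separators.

1011111110111000110011110101000

s1 (pos 1,3,5,7,9,11,13,15,17,19,21,23,25,27,29,31): 1⊕1⊕1⊕1⊕1⊕1⊕1⊕0⊕1⊕0⊕1⊕1⊕0⊕0⊕0⊕0 = 0
s2 (pos 2,3,6,7,10,11,14,15,18,19,22,23,26,27,30,31): 0⊕1⊕1⊕1⊕0⊕1⊕0⊕0⊕1⊕0⊕1⊕1⊕1⊕0⊕0⊕0 = 0
s4 (pos 4,5,6,7,12,13,14,15,20,21,22,23,28,29,30,31): 0⊕1⊕1⊕1⊕1⊕1⊕0⊕0⊕0⊕1⊕1⊕1⊕1⊕0⊕0⊕0 = 1
s8 (pos 8,9,10,11,12,13,14,15,24,25,26,27,28,29,30,31): 1⊕1⊕0⊕1⊕1⊕1⊕0⊕0⊕1⊕0⊕1⊕0⊕1⊕0⊕0⊕0 = 0
s16 (pos 16,17,18,19,20,21,22,23,24,25,26,27,28,29,30,31): 0⊕1⊕1⊕0⊕0⊕1⊕1⊕1⊕1⊕0⊕1⊕0⊕1⊕0⊕0⊕0 = 0
Syndrome s16…s1 = 00100 → error at position 4.
Flip position 4: 1010111110111000110011110101000 → 1011111110111000110011110101000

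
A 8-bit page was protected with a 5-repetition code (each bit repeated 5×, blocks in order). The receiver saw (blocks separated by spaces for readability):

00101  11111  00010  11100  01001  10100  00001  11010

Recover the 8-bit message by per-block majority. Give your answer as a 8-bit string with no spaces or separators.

01010001

Block 1 (00101): 2 ones → 0
Block 2 (11111): 5 ones → 1
Block 3 (00010): 1 one → 0
Block 4 (11100): 3 ones → 1
Block 5 (01001): 2 ones → 0
Block 6 (10100): 2 ones → 0
Block 7 (00001): 1 one → 0
Block 8 (11010): 3 ones → 1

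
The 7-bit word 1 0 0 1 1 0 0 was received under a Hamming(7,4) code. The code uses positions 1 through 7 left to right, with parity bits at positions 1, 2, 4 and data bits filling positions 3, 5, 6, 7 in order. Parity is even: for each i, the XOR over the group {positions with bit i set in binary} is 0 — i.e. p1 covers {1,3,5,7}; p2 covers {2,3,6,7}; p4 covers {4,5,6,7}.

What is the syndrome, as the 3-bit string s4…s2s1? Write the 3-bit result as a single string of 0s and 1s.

s1 (pos 1,3,5,7): 1⊕0⊕1⊕0 = 0
s2 (pos 2,3,6,7): 0⊕0⊕0⊕0 = 0
s4 (pos 4,5,6,7): 1⊕1⊕0⊕0 = 0
Syndrome s4…s1 = 000 → no error.

000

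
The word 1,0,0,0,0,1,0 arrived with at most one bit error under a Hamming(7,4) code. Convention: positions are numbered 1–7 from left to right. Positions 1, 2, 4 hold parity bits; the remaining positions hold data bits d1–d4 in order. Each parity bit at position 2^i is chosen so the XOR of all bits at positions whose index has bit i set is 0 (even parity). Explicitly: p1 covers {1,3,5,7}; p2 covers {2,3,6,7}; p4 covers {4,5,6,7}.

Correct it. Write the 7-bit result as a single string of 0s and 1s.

s1 (pos 1,3,5,7): 1⊕0⊕0⊕0 = 1
s2 (pos 2,3,6,7): 0⊕0⊕1⊕0 = 1
s4 (pos 4,5,6,7): 0⊕0⊕1⊕0 = 1
Syndrome s4…s1 = 111 → error at position 7.
Flip position 7: 1000010 → 1000011

1000011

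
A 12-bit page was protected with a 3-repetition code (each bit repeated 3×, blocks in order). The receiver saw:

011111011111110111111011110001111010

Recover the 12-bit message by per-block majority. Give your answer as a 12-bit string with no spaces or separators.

Block 1 (011): 2 ones → 1
Block 2 (111): 3 ones → 1
Block 3 (011): 2 ones → 1
Block 4 (111): 3 ones → 1
Block 5 (110): 2 ones → 1
Block 6 (111): 3 ones → 1
Block 7 (111): 3 ones → 1
Block 8 (011): 2 ones → 1
Block 9 (110): 2 ones → 1
Block 10 (001): 1 one → 0
Block 11 (111): 3 ones → 1
Block 12 (010): 1 one → 0

111111111010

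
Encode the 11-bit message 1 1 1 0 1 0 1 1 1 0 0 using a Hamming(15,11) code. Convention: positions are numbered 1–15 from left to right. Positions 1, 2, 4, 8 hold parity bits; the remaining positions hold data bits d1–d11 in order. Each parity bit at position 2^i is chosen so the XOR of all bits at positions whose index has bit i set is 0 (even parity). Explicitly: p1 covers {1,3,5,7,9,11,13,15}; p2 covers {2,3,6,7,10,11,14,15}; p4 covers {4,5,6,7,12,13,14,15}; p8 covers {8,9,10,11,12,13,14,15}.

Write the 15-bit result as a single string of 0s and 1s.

Place data at non-parity positions: p1 p2 1 p4 1 1 0 p8 1 0 1 1 1 0 0
p1 (pos 1,3,5,7,9,11,13,15): XOR of data positions = 1⊕1⊕0⊕1⊕1⊕1⊕0 = 1
p2 (pos 2,3,6,7,10,11,14,15): XOR of data positions = 1⊕1⊕0⊕0⊕1⊕0⊕0 = 1
p4 (pos 4,5,6,7,12,13,14,15): XOR of data positions = 1⊕1⊕0⊕1⊕1⊕0⊕0 = 0
p8 (pos 8,9,10,11,12,13,14,15): XOR of data positions = 1⊕0⊕1⊕1⊕1⊕0⊕0 = 0
Codeword: 111011001011100

111011001011100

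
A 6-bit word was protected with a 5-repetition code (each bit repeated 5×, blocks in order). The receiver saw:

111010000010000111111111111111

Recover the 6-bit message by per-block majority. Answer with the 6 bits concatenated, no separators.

Block 1 (11101): 4 ones → 1
Block 2 (00000): 0 ones → 0
Block 3 (10000): 1 one → 0
Block 4 (11111): 5 ones → 1
Block 5 (11111): 5 ones → 1
Block 6 (11111): 5 ones → 1

100111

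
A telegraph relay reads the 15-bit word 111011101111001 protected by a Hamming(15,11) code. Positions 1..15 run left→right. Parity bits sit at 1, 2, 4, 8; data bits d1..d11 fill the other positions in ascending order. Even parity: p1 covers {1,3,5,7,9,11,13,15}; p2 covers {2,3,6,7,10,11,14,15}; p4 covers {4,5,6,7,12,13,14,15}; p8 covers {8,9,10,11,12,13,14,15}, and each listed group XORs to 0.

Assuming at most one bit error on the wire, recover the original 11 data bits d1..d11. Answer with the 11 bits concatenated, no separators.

11111111000

s1 (pos 1,3,5,7,9,11,13,15): 1⊕1⊕1⊕1⊕1⊕1⊕0⊕1 = 1
s2 (pos 2,3,6,7,10,11,14,15): 1⊕1⊕1⊕1⊕1⊕1⊕0⊕1 = 1
s4 (pos 4,5,6,7,12,13,14,15): 0⊕1⊕1⊕1⊕1⊕0⊕0⊕1 = 1
s8 (pos 8,9,10,11,12,13,14,15): 0⊕1⊕1⊕1⊕1⊕0⊕0⊕1 = 1
Syndrome s8…s1 = 1111 → error at position 15.
Flip position 15: 111011101111001 → 111011101111000
Read data bits from positions 3,5,6,7,9,10,11,12,13,14,15: 11111111000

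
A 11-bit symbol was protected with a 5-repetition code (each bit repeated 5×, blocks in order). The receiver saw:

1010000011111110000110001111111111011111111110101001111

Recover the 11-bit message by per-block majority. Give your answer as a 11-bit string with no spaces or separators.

00100111101

Block 1 (10100): 2 ones → 0
Block 2 (00011): 2 ones → 0
Block 3 (11111): 5 ones → 1
Block 4 (00001): 1 one → 0
Block 5 (10001): 2 ones → 0
Block 6 (11111): 5 ones → 1
Block 7 (11110): 4 ones → 1
Block 8 (11111): 5 ones → 1
Block 9 (11111): 5 ones → 1
Block 10 (01010): 2 ones → 0
Block 11 (01111): 4 ones → 1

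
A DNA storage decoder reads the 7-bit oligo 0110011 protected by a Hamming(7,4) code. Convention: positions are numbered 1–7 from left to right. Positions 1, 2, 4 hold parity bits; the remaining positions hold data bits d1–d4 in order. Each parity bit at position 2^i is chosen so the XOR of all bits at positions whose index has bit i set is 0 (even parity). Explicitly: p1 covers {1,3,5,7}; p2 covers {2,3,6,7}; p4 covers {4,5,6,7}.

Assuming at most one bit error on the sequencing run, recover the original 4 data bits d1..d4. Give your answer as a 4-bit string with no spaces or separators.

s1 (pos 1,3,5,7): 0⊕1⊕0⊕1 = 0
s2 (pos 2,3,6,7): 1⊕1⊕1⊕1 = 0
s4 (pos 4,5,6,7): 0⊕0⊕1⊕1 = 0
Syndrome s4…s1 = 000 → no error.
Read data bits from positions 3,5,6,7: 1011

1011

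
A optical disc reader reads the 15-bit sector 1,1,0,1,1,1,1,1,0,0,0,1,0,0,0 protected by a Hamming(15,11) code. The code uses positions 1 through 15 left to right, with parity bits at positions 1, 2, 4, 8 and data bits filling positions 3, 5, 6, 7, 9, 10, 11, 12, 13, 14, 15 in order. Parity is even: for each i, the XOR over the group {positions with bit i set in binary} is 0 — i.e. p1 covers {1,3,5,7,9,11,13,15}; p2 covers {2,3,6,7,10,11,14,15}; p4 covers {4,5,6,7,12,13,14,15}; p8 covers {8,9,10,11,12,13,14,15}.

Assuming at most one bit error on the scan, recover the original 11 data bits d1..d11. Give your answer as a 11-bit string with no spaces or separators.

s1 (pos 1,3,5,7,9,11,13,15): 1⊕0⊕1⊕1⊕0⊕0⊕0⊕0 = 1
s2 (pos 2,3,6,7,10,11,14,15): 1⊕0⊕1⊕1⊕0⊕0⊕0⊕0 = 1
s4 (pos 4,5,6,7,12,13,14,15): 1⊕1⊕1⊕1⊕1⊕0⊕0⊕0 = 1
s8 (pos 8,9,10,11,12,13,14,15): 1⊕0⊕0⊕0⊕1⊕0⊕0⊕0 = 0
Syndrome s8…s1 = 0111 → error at position 7.
Flip position 7: 110111110001000 → 110111010001000
Read data bits from positions 3,5,6,7,9,10,11,12,13,14,15: 01100001000

01100001000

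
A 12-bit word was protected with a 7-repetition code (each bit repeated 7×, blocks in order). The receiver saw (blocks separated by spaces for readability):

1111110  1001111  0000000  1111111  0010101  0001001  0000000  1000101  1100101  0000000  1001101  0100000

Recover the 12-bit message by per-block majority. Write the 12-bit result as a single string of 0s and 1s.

Block 1 (1111110): 6 ones → 1
Block 2 (1001111): 5 ones → 1
Block 3 (0000000): 0 ones → 0
Block 4 (1111111): 7 ones → 1
Block 5 (0010101): 3 ones → 0
Block 6 (0001001): 2 ones → 0
Block 7 (0000000): 0 ones → 0
Block 8 (1000101): 3 ones → 0
Block 9 (1100101): 4 ones → 1
Block 10 (0000000): 0 ones → 0
Block 11 (1001101): 4 ones → 1
Block 12 (0100000): 1 one → 0

110100001010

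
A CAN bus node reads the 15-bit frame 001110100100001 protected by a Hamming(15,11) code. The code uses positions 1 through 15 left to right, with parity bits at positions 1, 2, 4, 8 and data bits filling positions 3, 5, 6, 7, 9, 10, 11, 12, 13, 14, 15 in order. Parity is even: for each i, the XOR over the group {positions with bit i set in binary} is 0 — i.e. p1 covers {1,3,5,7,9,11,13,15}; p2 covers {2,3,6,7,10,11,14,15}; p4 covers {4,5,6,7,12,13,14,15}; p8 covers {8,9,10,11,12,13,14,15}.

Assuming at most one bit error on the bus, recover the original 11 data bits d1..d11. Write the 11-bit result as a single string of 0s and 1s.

s1 (pos 1,3,5,7,9,11,13,15): 0⊕1⊕1⊕1⊕0⊕0⊕0⊕1 = 0
s2 (pos 2,3,6,7,10,11,14,15): 0⊕1⊕0⊕1⊕1⊕0⊕0⊕1 = 0
s4 (pos 4,5,6,7,12,13,14,15): 1⊕1⊕0⊕1⊕0⊕0⊕0⊕1 = 0
s8 (pos 8,9,10,11,12,13,14,15): 0⊕0⊕1⊕0⊕0⊕0⊕0⊕1 = 0
Syndrome s8…s1 = 0000 → no error.
Read data bits from positions 3,5,6,7,9,10,11,12,13,14,15: 11010100001

11010100001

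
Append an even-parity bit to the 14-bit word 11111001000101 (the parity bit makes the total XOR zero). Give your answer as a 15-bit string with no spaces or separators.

111110010001010

XOR of the 14 data bits: 1⊕1⊕1⊕1⊕1⊕0⊕0⊕1⊕0⊕0⊕0⊕1⊕0⊕1 = 0
Parity bit = 0 (so all 15 bits XOR to 0).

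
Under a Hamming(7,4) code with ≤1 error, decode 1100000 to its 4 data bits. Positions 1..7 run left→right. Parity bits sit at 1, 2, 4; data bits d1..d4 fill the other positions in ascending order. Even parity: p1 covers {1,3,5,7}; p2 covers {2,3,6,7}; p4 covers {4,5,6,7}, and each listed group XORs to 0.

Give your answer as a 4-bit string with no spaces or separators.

s1 (pos 1,3,5,7): 1⊕0⊕0⊕0 = 1
s2 (pos 2,3,6,7): 1⊕0⊕0⊕0 = 1
s4 (pos 4,5,6,7): 0⊕0⊕0⊕0 = 0
Syndrome s4…s1 = 011 → error at position 3.
Flip position 3: 1100000 → 1110000
Read data bits from positions 3,5,6,7: 1000

1000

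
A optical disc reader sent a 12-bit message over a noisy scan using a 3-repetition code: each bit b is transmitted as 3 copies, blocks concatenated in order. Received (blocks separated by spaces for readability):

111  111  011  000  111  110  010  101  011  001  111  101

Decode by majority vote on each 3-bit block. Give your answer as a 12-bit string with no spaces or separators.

Block 1 (111): 3 ones → 1
Block 2 (111): 3 ones → 1
Block 3 (011): 2 ones → 1
Block 4 (000): 0 ones → 0
Block 5 (111): 3 ones → 1
Block 6 (110): 2 ones → 1
Block 7 (010): 1 one → 0
Block 8 (101): 2 ones → 1
Block 9 (011): 2 ones → 1
Block 10 (001): 1 one → 0
Block 11 (111): 3 ones → 1
Block 12 (101): 2 ones → 1

111011011011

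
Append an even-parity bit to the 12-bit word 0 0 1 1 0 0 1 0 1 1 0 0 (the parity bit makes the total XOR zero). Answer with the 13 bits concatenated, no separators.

0011001011001

XOR of the 12 data bits: 0⊕0⊕1⊕1⊕0⊕0⊕1⊕0⊕1⊕1⊕0⊕0 = 1
Parity bit = 1 (so all 13 bits XOR to 0).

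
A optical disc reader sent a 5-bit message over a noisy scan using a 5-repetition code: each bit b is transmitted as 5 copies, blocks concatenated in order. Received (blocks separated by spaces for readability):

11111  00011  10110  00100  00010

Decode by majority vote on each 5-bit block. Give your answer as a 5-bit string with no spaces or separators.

10100

Block 1 (11111): 5 ones → 1
Block 2 (00011): 2 ones → 0
Block 3 (10110): 3 ones → 1
Block 4 (00100): 1 one → 0
Block 5 (00010): 1 one → 0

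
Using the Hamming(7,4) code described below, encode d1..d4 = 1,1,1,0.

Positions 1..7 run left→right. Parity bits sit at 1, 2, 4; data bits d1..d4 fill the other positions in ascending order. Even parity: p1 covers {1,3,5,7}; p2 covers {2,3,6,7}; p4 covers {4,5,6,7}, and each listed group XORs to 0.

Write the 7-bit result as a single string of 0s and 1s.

0010110

Place data at non-parity positions: p1 p2 1 p4 1 1 0
p1 (pos 1,3,5,7): XOR of data positions = 1⊕1⊕0 = 0
p2 (pos 2,3,6,7): XOR of data positions = 1⊕1⊕0 = 0
p4 (pos 4,5,6,7): XOR of data positions = 1⊕1⊕0 = 0
Codeword: 0010110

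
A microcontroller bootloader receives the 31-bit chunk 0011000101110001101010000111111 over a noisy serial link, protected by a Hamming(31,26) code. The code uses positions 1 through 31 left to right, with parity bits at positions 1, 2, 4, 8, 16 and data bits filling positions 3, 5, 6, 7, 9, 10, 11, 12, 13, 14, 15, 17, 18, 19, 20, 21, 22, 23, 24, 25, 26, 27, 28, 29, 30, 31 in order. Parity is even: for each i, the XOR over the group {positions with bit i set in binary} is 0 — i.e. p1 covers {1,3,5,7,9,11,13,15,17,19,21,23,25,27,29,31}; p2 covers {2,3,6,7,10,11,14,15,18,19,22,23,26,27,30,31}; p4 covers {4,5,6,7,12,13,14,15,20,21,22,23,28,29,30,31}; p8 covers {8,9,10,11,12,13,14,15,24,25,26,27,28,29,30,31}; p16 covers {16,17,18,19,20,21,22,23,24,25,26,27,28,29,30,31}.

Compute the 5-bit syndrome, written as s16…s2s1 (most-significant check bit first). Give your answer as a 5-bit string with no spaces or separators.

00100

s1 (pos 1,3,5,7,9,11,13,15,17,19,21,23,25,27,29,31): 0⊕1⊕0⊕0⊕0⊕1⊕0⊕0⊕1⊕1⊕1⊕0⊕0⊕1⊕1⊕1 = 0
s2 (pos 2,3,6,7,10,11,14,15,18,19,22,23,26,27,30,31): 0⊕1⊕0⊕0⊕1⊕1⊕0⊕0⊕0⊕1⊕0⊕0⊕1⊕1⊕1⊕1 = 0
s4 (pos 4,5,6,7,12,13,14,15,20,21,22,23,28,29,30,31): 1⊕0⊕0⊕0⊕1⊕0⊕0⊕0⊕0⊕1⊕0⊕0⊕1⊕1⊕1⊕1 = 1
s8 (pos 8,9,10,11,12,13,14,15,24,25,26,27,28,29,30,31): 1⊕0⊕1⊕1⊕1⊕0⊕0⊕0⊕0⊕0⊕1⊕1⊕1⊕1⊕1⊕1 = 0
s16 (pos 16,17,18,19,20,21,22,23,24,25,26,27,28,29,30,31): 1⊕1⊕0⊕1⊕0⊕1⊕0⊕0⊕0⊕0⊕1⊕1⊕1⊕1⊕1⊕1 = 0
Syndrome s16…s1 = 00100 → error at position 4.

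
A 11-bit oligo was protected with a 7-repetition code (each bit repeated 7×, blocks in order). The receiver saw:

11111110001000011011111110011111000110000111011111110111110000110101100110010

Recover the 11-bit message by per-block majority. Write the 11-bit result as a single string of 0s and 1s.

10111011010

Block 1 (1111111): 7 ones → 1
Block 2 (0001000): 1 one → 0
Block 3 (0110111): 5 ones → 1
Block 4 (1111001): 5 ones → 1
Block 5 (1111000): 4 ones → 1
Block 6 (1100001): 3 ones → 0
Block 7 (1101111): 6 ones → 1
Block 8 (1110111): 6 ones → 1
Block 9 (1100001): 3 ones → 0
Block 10 (1010110): 4 ones → 1
Block 11 (0110010): 3 ones → 0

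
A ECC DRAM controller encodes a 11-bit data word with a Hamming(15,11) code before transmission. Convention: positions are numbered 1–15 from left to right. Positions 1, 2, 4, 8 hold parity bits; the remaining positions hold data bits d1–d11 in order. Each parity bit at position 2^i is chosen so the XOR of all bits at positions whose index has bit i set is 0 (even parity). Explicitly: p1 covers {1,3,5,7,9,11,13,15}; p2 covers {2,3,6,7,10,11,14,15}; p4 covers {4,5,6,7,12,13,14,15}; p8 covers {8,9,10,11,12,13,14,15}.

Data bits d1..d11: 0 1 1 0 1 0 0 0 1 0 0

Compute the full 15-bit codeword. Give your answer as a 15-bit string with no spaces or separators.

110111001000100

Place data at non-parity positions: p1 p2 0 p4 1 1 0 p8 1 0 0 0 1 0 0
p1 (pos 1,3,5,7,9,11,13,15): XOR of data positions = 0⊕1⊕0⊕1⊕0⊕1⊕0 = 1
p2 (pos 2,3,6,7,10,11,14,15): XOR of data positions = 0⊕1⊕0⊕0⊕0⊕0⊕0 = 1
p4 (pos 4,5,6,7,12,13,14,15): XOR of data positions = 1⊕1⊕0⊕0⊕1⊕0⊕0 = 1
p8 (pos 8,9,10,11,12,13,14,15): XOR of data positions = 1⊕0⊕0⊕0⊕1⊕0⊕0 = 0
Codeword: 110111001000100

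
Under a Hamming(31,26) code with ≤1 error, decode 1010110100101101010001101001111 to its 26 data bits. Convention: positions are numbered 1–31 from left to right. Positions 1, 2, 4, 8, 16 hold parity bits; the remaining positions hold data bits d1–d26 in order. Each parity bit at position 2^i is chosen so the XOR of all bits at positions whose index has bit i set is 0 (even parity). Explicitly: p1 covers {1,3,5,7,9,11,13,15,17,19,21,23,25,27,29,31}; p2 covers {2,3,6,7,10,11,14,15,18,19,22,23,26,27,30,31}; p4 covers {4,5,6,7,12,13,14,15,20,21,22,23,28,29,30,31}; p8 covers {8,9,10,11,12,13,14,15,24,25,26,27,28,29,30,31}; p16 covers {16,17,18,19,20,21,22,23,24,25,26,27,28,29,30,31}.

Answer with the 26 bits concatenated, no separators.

s1 (pos 1,3,5,7,9,11,13,15,17,19,21,23,25,27,29,31): 1⊕1⊕1⊕0⊕0⊕1⊕1⊕0⊕0⊕0⊕0⊕1⊕1⊕0⊕1⊕1 = 1
s2 (pos 2,3,6,7,10,11,14,15,18,19,22,23,26,27,30,31): 0⊕1⊕1⊕0⊕0⊕1⊕1⊕0⊕1⊕0⊕1⊕1⊕0⊕0⊕1⊕1 = 1
s4 (pos 4,5,6,7,12,13,14,15,20,21,22,23,28,29,30,31): 0⊕1⊕1⊕0⊕0⊕1⊕1⊕0⊕0⊕0⊕1⊕1⊕1⊕1⊕1⊕1 = 0
s8 (pos 8,9,10,11,12,13,14,15,24,25,26,27,28,29,30,31): 1⊕0⊕0⊕1⊕0⊕1⊕1⊕0⊕0⊕1⊕0⊕0⊕1⊕1⊕1⊕1 = 1
s16 (pos 16,17,18,19,20,21,22,23,24,25,26,27,28,29,30,31): 1⊕0⊕1⊕0⊕0⊕0⊕1⊕1⊕0⊕1⊕0⊕0⊕1⊕1⊕1⊕1 = 1
Syndrome s16…s1 = 11011 → error at position 27.
Flip position 27: 1010110100101101010001101001111 → 1010110100101101010001101011111
Read data bits from positions 3,5,6,7,9,10,11,12,13,14,15,17,18,19,20,21,22,23,24,25,26,27,28,29,30,31: 11100010110010001101011111

11100010110010001101011111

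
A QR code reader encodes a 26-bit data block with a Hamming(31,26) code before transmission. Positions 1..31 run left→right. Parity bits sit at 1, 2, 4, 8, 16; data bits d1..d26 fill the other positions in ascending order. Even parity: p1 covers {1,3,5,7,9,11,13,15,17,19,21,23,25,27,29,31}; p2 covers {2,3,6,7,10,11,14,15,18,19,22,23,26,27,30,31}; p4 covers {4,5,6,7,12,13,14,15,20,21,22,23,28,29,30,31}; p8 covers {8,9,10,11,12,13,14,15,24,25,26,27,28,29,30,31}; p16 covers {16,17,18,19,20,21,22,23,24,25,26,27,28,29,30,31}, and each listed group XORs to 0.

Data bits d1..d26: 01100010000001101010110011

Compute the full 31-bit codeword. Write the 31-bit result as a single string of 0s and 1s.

Place data at non-parity positions: p1 p2 0 p4 1 1 0 p8 0 0 1 0 0 0 0 p16 0 0 1 1 0 1 0 1 0 1 1 0 0 1 1
p1 (pos 1,3,5,7,9,11,13,15,17,19,21,23,25,27,29,31): XOR of data positions = 0⊕1⊕0⊕0⊕1⊕0⊕0⊕0⊕1⊕0⊕0⊕0⊕1⊕0⊕1 = 1
p2 (pos 2,3,6,7,10,11,14,15,18,19,22,23,26,27,30,31): XOR of data positions = 0⊕1⊕0⊕0⊕1⊕0⊕0⊕0⊕1⊕1⊕0⊕1⊕1⊕1⊕1 = 0
p4 (pos 4,5,6,7,12,13,14,15,20,21,22,23,28,29,30,31): XOR of data positions = 1⊕1⊕0⊕0⊕0⊕0⊕0⊕1⊕0⊕1⊕0⊕0⊕0⊕1⊕1 = 0
p8 (pos 8,9,10,11,12,13,14,15,24,25,26,27,28,29,30,31): XOR of data positions = 0⊕0⊕1⊕0⊕0⊕0⊕0⊕1⊕0⊕1⊕1⊕0⊕0⊕1⊕1 = 0
p16 (pos 16,17,18,19,20,21,22,23,24,25,26,27,28,29,30,31): XOR of data positions = 0⊕0⊕1⊕1⊕0⊕1⊕0⊕1⊕0⊕1⊕1⊕0⊕0⊕1⊕1 = 0
Codeword: 1000110000100000001101010110011

1000110000100000001101010110011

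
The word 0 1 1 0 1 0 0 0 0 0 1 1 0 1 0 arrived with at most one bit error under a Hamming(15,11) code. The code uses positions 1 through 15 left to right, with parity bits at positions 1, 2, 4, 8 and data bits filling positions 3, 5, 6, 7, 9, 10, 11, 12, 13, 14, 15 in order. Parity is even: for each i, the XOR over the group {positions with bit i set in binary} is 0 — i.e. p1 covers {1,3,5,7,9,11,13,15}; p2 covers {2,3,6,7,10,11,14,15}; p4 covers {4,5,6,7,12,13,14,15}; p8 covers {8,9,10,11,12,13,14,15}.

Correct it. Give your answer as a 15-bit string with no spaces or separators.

011010000011110

s1 (pos 1,3,5,7,9,11,13,15): 0⊕1⊕1⊕0⊕0⊕1⊕0⊕0 = 1
s2 (pos 2,3,6,7,10,11,14,15): 1⊕1⊕0⊕0⊕0⊕1⊕1⊕0 = 0
s4 (pos 4,5,6,7,12,13,14,15): 0⊕1⊕0⊕0⊕1⊕0⊕1⊕0 = 1
s8 (pos 8,9,10,11,12,13,14,15): 0⊕0⊕0⊕1⊕1⊕0⊕1⊕0 = 1
Syndrome s8…s1 = 1101 → error at position 13.
Flip position 13: 011010000011010 → 011010000011110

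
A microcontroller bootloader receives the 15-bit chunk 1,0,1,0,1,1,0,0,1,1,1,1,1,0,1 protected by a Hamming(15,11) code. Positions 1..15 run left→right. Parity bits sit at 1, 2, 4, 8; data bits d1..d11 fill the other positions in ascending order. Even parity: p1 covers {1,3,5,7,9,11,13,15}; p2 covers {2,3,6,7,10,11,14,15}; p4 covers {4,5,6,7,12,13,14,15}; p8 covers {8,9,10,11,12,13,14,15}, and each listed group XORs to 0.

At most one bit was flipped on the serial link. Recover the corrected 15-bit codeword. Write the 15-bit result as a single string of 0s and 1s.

s1 (pos 1,3,5,7,9,11,13,15): 1⊕1⊕1⊕0⊕1⊕1⊕1⊕1 = 1
s2 (pos 2,3,6,7,10,11,14,15): 0⊕1⊕1⊕0⊕1⊕1⊕0⊕1 = 1
s4 (pos 4,5,6,7,12,13,14,15): 0⊕1⊕1⊕0⊕1⊕1⊕0⊕1 = 1
s8 (pos 8,9,10,11,12,13,14,15): 0⊕1⊕1⊕1⊕1⊕1⊕0⊕1 = 0
Syndrome s8…s1 = 0111 → error at position 7.
Flip position 7: 101011001111101 → 101011101111101

101011101111101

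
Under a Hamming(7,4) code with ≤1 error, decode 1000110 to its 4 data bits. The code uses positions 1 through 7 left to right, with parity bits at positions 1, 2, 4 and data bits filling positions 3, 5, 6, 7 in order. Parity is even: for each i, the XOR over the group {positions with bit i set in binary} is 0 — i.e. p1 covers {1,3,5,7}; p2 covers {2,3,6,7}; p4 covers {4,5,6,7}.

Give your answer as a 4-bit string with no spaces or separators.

0110

s1 (pos 1,3,5,7): 1⊕0⊕1⊕0 = 0
s2 (pos 2,3,6,7): 0⊕0⊕1⊕0 = 1
s4 (pos 4,5,6,7): 0⊕1⊕1⊕0 = 0
Syndrome s4…s1 = 010 → error at position 2.
Flip position 2: 1000110 → 1100110
Read data bits from positions 3,5,6,7: 0110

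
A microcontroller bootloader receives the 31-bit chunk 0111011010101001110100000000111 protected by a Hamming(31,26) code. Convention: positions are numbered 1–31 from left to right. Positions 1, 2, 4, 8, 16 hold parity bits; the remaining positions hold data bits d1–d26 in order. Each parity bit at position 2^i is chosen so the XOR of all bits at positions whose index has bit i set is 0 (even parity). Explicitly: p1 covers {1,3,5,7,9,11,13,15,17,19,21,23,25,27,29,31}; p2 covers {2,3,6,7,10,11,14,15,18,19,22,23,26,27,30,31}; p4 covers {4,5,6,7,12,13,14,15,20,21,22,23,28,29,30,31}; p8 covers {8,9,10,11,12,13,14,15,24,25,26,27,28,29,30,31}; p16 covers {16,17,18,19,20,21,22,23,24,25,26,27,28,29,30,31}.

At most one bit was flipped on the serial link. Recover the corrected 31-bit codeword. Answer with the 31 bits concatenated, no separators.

0111011010101000110100000000111

s1 (pos 1,3,5,7,9,11,13,15,17,19,21,23,25,27,29,31): 0⊕1⊕0⊕1⊕1⊕1⊕1⊕0⊕1⊕0⊕0⊕0⊕0⊕0⊕1⊕1 = 0
s2 (pos 2,3,6,7,10,11,14,15,18,19,22,23,26,27,30,31): 1⊕1⊕1⊕1⊕0⊕1⊕0⊕0⊕1⊕0⊕0⊕0⊕0⊕0⊕1⊕1 = 0
s4 (pos 4,5,6,7,12,13,14,15,20,21,22,23,28,29,30,31): 1⊕0⊕1⊕1⊕0⊕1⊕0⊕0⊕1⊕0⊕0⊕0⊕0⊕1⊕1⊕1 = 0
s8 (pos 8,9,10,11,12,13,14,15,24,25,26,27,28,29,30,31): 0⊕1⊕0⊕1⊕0⊕1⊕0⊕0⊕0⊕0⊕0⊕0⊕0⊕1⊕1⊕1 = 0
s16 (pos 16,17,18,19,20,21,22,23,24,25,26,27,28,29,30,31): 1⊕1⊕1⊕0⊕1⊕0⊕0⊕0⊕0⊕0⊕0⊕0⊕0⊕1⊕1⊕1 = 1
Syndrome s16…s1 = 10000 → error at position 16.
Flip position 16: 0111011010101001110100000000111 → 0111011010101000110100000000111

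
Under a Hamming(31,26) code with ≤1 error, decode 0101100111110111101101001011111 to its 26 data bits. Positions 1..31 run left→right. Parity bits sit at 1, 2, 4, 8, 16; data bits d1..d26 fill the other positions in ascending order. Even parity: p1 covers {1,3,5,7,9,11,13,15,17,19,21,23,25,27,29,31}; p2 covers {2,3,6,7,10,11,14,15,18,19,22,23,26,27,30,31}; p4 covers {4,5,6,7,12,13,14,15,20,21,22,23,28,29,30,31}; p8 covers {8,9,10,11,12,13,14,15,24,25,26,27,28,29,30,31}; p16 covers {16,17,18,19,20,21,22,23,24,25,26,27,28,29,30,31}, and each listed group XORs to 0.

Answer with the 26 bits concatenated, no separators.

01001111011101101001010111

s1 (pos 1,3,5,7,9,11,13,15,17,19,21,23,25,27,29,31): 0⊕0⊕1⊕0⊕1⊕1⊕0⊕1⊕1⊕1⊕0⊕0⊕1⊕1⊕1⊕1 = 0
s2 (pos 2,3,6,7,10,11,14,15,18,19,22,23,26,27,30,31): 1⊕0⊕0⊕0⊕1⊕1⊕1⊕1⊕0⊕1⊕1⊕0⊕0⊕1⊕1⊕1 = 0
s4 (pos 4,5,6,7,12,13,14,15,20,21,22,23,28,29,30,31): 1⊕1⊕0⊕0⊕1⊕0⊕1⊕1⊕1⊕0⊕1⊕0⊕1⊕1⊕1⊕1 = 1
s8 (pos 8,9,10,11,12,13,14,15,24,25,26,27,28,29,30,31): 1⊕1⊕1⊕1⊕1⊕0⊕1⊕1⊕0⊕1⊕0⊕1⊕1⊕1⊕1⊕1 = 1
s16 (pos 16,17,18,19,20,21,22,23,24,25,26,27,28,29,30,31): 1⊕1⊕0⊕1⊕1⊕0⊕1⊕0⊕0⊕1⊕0⊕1⊕1⊕1⊕1⊕1 = 1
Syndrome s16…s1 = 11100 → error at position 28.
Flip position 28: 0101100111110111101101001011111 → 0101100111110111101101001010111
Read data bits from positions 3,5,6,7,9,10,11,12,13,14,15,17,18,19,20,21,22,23,24,25,26,27,28,29,30,31: 01001111011101101001010111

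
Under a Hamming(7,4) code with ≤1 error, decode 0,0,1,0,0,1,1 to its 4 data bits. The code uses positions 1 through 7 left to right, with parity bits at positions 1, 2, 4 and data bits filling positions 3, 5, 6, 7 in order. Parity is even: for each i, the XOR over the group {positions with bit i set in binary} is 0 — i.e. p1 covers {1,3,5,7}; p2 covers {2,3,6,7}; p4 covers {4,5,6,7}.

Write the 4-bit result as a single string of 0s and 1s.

1011

s1 (pos 1,3,5,7): 0⊕1⊕0⊕1 = 0
s2 (pos 2,3,6,7): 0⊕1⊕1⊕1 = 1
s4 (pos 4,5,6,7): 0⊕0⊕1⊕1 = 0
Syndrome s4…s1 = 010 → error at position 2.
Flip position 2: 0010011 → 0110011
Read data bits from positions 3,5,6,7: 1011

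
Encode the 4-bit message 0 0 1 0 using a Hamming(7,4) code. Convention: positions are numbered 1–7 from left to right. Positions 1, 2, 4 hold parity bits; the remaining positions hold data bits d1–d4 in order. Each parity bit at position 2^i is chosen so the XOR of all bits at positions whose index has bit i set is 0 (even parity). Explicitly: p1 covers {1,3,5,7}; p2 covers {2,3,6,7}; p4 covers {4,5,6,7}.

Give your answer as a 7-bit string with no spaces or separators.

0101010

Place data at non-parity positions: p1 p2 0 p4 0 1 0
p1 (pos 1,3,5,7): XOR of data positions = 0⊕0⊕0 = 0
p2 (pos 2,3,6,7): XOR of data positions = 0⊕1⊕0 = 1
p4 (pos 4,5,6,7): XOR of data positions = 0⊕1⊕0 = 1
Codeword: 0101010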